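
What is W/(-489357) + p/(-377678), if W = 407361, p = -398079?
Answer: 13650485815/61606457682 ≈ 0.22158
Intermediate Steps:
W/(-489357) + p/(-377678) = 407361/(-489357) - 398079/(-377678) = 407361*(-1/489357) - 398079*(-1/377678) = -135787/163119 + 398079/377678 = 13650485815/61606457682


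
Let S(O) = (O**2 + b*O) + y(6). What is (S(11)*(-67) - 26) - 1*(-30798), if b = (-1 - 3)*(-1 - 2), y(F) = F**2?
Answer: 11409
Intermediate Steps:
b = 12 (b = -4*(-3) = 12)
S(O) = 36 + O**2 + 12*O (S(O) = (O**2 + 12*O) + 6**2 = (O**2 + 12*O) + 36 = 36 + O**2 + 12*O)
(S(11)*(-67) - 26) - 1*(-30798) = ((36 + 11**2 + 12*11)*(-67) - 26) - 1*(-30798) = ((36 + 121 + 132)*(-67) - 26) + 30798 = (289*(-67) - 26) + 30798 = (-19363 - 26) + 30798 = -19389 + 30798 = 11409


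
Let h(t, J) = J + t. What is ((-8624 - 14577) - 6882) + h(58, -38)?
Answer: -30063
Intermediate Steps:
((-8624 - 14577) - 6882) + h(58, -38) = ((-8624 - 14577) - 6882) + (-38 + 58) = (-23201 - 6882) + 20 = -30083 + 20 = -30063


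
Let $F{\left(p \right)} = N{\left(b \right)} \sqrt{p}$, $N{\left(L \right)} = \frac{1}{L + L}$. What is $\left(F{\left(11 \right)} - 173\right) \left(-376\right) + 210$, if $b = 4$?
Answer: $65258 - 47 \sqrt{11} \approx 65102.0$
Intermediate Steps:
$N{\left(L \right)} = \frac{1}{2 L}$
$F{\left(p \right)} = \frac{\sqrt{p}}{8}$ ($F{\left(p \right)} = \frac{1}{2 \cdot 4} \sqrt{p} = \frac{1}{2} \cdot \frac{1}{4} \sqrt{p} = \frac{\sqrt{p}}{8}$)
$\left(F{\left(11 \right)} - 173\right) \left(-376\right) + 210 = \left(\frac{\sqrt{11}}{8} - 173\right) \left(-376\right) + 210 = \left(-173 + \frac{\sqrt{11}}{8}\right) \left(-376\right) + 210 = \left(65048 - 47 \sqrt{11}\right) + 210 = 65258 - 47 \sqrt{11}$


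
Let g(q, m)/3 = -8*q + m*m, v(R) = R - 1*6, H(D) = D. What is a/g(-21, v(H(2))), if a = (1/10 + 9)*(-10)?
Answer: -91/552 ≈ -0.16486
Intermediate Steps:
v(R) = -6 + R (v(R) = R - 6 = -6 + R)
g(q, m) = -24*q + 3*m² (g(q, m) = 3*(-8*q + m*m) = 3*(-8*q + m²) = 3*(m² - 8*q) = -24*q + 3*m²)
a = -91 (a = (⅒ + 9)*(-10) = (91/10)*(-10) = -91)
a/g(-21, v(H(2))) = -91/(-24*(-21) + 3*(-6 + 2)²) = -91/(504 + 3*(-4)²) = -91/(504 + 3*16) = -91/(504 + 48) = -91/552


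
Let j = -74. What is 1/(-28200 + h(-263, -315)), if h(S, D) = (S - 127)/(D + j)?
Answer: -389/10969410 ≈ -3.5462e-5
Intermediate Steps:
h(S, D) = (-127 + S)/(-74 + D) (h(S, D) = (S - 127)/(D - 74) = (-127 + S)/(-74 + D))
1/(-28200 + h(-263, -315)) = 1/(-28200 + (-127 - 263)/(-74 - 315)) = 1/(-28200 - 390/(-389)) = 1/(-28200 - 1/389*(-390)) = 1/(-28200 + 390/389) = 1/(-10969410/389) = -389/10969410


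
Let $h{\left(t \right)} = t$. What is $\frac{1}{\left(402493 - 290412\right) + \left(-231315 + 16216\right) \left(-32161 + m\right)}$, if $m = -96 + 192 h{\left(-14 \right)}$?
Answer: $\frac{1}{7516746636} \approx 1.3304 \cdot 10^{-10}$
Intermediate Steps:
$m = -2784$ ($m = -96 + 192 \left(-14\right) = -96 - 2688 = -2784$)
$\frac{1}{\left(402493 - 290412\right) + \left(-231315 + 16216\right) \left(-32161 + m\right)} = \frac{1}{\left(402493 - 290412\right) + \left(-231315 + 16216\right) \left(-32161 - 2784\right)} = \frac{1}{\left(402493 - 290412\right) - -7516634555} = \frac{1}{112081 + 7516634555} = \frac{1}{7516746636}$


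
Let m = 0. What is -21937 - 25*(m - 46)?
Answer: -20787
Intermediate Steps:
-21937 - 25*(m - 46) = -21937 - 25*(0 - 46) = -21937 - 25*(-46) = -21937 - 1*(-1150) = -21937 + 1150 = -20787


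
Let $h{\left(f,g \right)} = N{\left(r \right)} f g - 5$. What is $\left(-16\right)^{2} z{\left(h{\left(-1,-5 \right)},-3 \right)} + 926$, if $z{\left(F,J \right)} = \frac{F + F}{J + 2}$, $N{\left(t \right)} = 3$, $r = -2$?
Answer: $-4194$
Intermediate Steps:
$h{\left(f,g \right)} = -5 + 3 f g$ ($h{\left(f,g \right)} = 3 f g - 5 = -5 + 3 f g$)
$z{\left(F,J \right)} = \frac{2 F}{2 + J}$
$\left(-16\right)^{2} z{\left(h{\left(-1,-5 \right)},-3 \right)} + 926 = \left(-16\right)^{2} \frac{2 \left(-5 + 3 \left(-1\right) \left(-5\right)\right)}{2 - 3} + 926 = 256 \frac{2 \left(-5 + 15\right)}{-1} + 926 = 256 \cdot 2 \cdot 10 \left(-1\right) + 926 = 256 \left(-20\right) + 926 = -5120 + 926 = -4194$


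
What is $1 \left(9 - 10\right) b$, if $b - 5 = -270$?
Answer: $265$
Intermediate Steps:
$b = -265$ ($b = 5 - 270 = -265$)
$1 \left(9 - 10\right) b = 1 \left(9 - 10\right) \left(-265\right) = 1 \left(-1\right) \left(-265\right) = \left(-1\right) \left(-265\right) = 265$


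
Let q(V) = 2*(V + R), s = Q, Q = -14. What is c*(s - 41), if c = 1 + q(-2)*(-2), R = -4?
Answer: -1375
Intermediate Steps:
s = -14
q(V) = -8 + 2*V (q(V) = 2*(V - 4) = 2*(-4 + V) = -8 + 2*V)
c = 25 (c = 1 + (-8 + 2*(-2))*(-2) = 1 + (-8 - 4)*(-2) = 1 - 12*(-2) = 1 + 24 = 25)
c*(s - 41) = 25*(-14 - 41) = 25*(-55) = -1375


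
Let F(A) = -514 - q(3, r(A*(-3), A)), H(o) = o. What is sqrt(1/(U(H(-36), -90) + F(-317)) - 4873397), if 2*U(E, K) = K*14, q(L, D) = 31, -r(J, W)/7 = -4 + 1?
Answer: 2*I*sqrt(67283337343)/235 ≈ 2207.6*I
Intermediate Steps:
r(J, W) = 21 (r(J, W) = -7*(-4 + 1) = -7*(-3) = 21)
F(A) = -545 (F(A) = -514 - 1*31 = -514 - 31 = -545)
U(E, K) = 7*K (U(E, K) = (K*14)/2 = (14*K)/2 = 7*K)
sqrt(1/(U(H(-36), -90) + F(-317)) - 4873397) = sqrt(1/(7*(-90) - 545) - 4873397) = sqrt(1/(-630 - 545) - 4873397) = sqrt(1/(-1175) - 4873397) = sqrt(-1/1175 - 4873397) = sqrt(-5726241476/1175) = 2*I*sqrt(67283337343)/235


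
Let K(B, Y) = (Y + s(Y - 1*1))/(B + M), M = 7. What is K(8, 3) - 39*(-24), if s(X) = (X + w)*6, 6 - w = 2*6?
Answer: 4673/5 ≈ 934.60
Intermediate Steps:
w = -6 (w = 6 - 2*6 = 6 - 1*12 = 6 - 12 = -6)
s(X) = -36 + 6*X (s(X) = (X - 6)*6 = (-6 + X)*6 = -36 + 6*X)
K(B, Y) = (-42 + 7*Y)/(7 + B) (K(B, Y) = (Y + (-36 + 6*(Y - 1*1)))/(B + 7) = (Y + (-36 + 6*(Y - 1)))/(7 + B) = (Y + (-36 + 6*(-1 + Y)))/(7 + B) = (Y + (-36 + (-6 + 6*Y)))/(7 + B) = (Y + (-42 + 6*Y))/(7 + B) = (-42 + 7*Y)/(7 + B))
K(8, 3) - 39*(-24) = 7*(-6 + 3)/(7 + 8) - 39*(-24) = 7*(-3)/15 + 936 = 7*(1/15)*(-3) + 936 = -7/5 + 936 = 4673/5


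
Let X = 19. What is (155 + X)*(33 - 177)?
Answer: -25056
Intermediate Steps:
(155 + X)*(33 - 177) = (155 + 19)*(33 - 177) = 174*(-144) = -25056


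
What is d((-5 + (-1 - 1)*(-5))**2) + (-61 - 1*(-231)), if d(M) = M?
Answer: 195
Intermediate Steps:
d((-5 + (-1 - 1)*(-5))**2) + (-61 - 1*(-231)) = (-5 + (-1 - 1)*(-5))**2 + (-61 - 1*(-231)) = (-5 - 2*(-5))**2 + (-61 + 231) = (-5 + 10)**2 + 170 = 5**2 + 170 = 25 + 170 = 195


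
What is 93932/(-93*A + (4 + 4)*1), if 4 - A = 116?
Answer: 23483/2606 ≈ 9.0111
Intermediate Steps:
A = -112 (A = 4 - 1*116 = 4 - 116 = -112)
93932/(-93*A + (4 + 4)*1) = 93932/(-93*(-112) + (4 + 4)*1) = 93932/(10416 + 8*1) = 93932/(10416 + 8) = 93932/10424 = 93932*(1/10424) = 23483/2606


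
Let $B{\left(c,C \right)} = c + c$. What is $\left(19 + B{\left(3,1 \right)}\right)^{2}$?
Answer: $625$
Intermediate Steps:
$B{\left(c,C \right)} = 2 c$
$\left(19 + B{\left(3,1 \right)}\right)^{2} = \left(19 + 2 \cdot 3\right)^{2} = \left(19 + 6\right)^{2} = 25^{2} = 625$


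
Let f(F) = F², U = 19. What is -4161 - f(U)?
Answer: -4522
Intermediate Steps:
-4161 - f(U) = -4161 - 1*19² = -4161 - 1*361 = -4161 - 361 = -4522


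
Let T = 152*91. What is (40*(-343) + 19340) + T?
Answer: 19452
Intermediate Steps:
T = 13832
(40*(-343) + 19340) + T = (40*(-343) + 19340) + 13832 = (-13720 + 19340) + 13832 = 5620 + 13832 = 19452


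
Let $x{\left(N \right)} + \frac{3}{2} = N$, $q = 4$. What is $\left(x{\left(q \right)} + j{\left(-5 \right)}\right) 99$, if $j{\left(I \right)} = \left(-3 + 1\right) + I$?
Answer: $- \frac{891}{2} \approx -445.5$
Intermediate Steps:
$x{\left(N \right)} = - \frac{3}{2} + N$
$j{\left(I \right)} = -2 + I$
$\left(x{\left(q \right)} + j{\left(-5 \right)}\right) 99 = \left(\left(- \frac{3}{2} + 4\right) - 7\right) 99 = \left(\frac{5}{2} - 7\right) 99 = \left(- \frac{9}{2}\right) 99 = - \frac{891}{2}$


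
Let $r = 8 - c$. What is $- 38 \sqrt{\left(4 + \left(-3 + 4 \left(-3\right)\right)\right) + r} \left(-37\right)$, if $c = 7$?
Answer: $1406 i \sqrt{10} \approx 4446.2 i$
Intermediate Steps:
$r = 1$ ($r = 8 - 7 = 1$)
$- 38 \sqrt{\left(4 + \left(-3 + 4 \left(-3\right)\right)\right) + r} \left(-37\right) = - 38 \sqrt{\left(4 + \left(-3 + 4 \left(-3\right)\right)\right) + 1} \left(-37\right) = - 38 \sqrt{\left(4 - 15\right) + 1} \left(-37\right) = - 38 \sqrt{-11 + 1} \left(-37\right) = - 38 \sqrt{-10} \left(-37\right) = - 38 i \sqrt{10} \left(-37\right) = 1406 i \sqrt{10}$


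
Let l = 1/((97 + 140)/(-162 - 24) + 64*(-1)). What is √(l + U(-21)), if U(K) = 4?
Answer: √65261922/4047 ≈ 1.9962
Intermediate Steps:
l = -62/4047 (l = 1/(237/(-186) - 64) = 1/(237*(-1/186) - 64) = 1/(-79/62 - 64) = 1/(-4047/62) = -62/4047 ≈ -0.015320)
√(l + U(-21)) = √(-62/4047 + 4) = √(16126/4047) = √65261922/4047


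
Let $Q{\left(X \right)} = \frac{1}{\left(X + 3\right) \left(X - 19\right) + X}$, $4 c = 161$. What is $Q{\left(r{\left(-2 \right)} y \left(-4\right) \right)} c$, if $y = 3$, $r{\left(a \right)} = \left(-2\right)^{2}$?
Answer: $\frac{7}{516} \approx 0.013566$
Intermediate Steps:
$c = \frac{161}{4}$ ($c = \frac{1}{4} \cdot 161 = \frac{161}{4} \approx 40.25$)
$r{\left(a \right)} = 4$
$Q{\left(X \right)} = \frac{1}{X + \left(-19 + X\right) \left(3 + X\right)}$ ($Q{\left(X \right)} = \frac{1}{\left(3 + X\right) \left(-19 + X\right) + X} = \frac{1}{\left(-19 + X\right) \left(3 + X\right) + X} = \frac{1}{X + \left(-19 + X\right) \left(3 + X\right)}$)
$Q{\left(r{\left(-2 \right)} y \left(-4\right) \right)} c = \frac{1}{-57 + \left(4 \cdot 3 \left(-4\right)\right)^{2} - 15 \cdot 4 \cdot 3 \left(-4\right)} \frac{161}{4} = \frac{1}{-57 + \left(12 \left(-4\right)\right)^{2} - 15 \cdot 12 \left(-4\right)} \frac{161}{4} = \frac{1}{-57 + \left(-48\right)^{2} - -720} \cdot \frac{161}{4} = \frac{1}{-57 + 2304 + 720} \cdot \frac{161}{4} = \frac{1}{2967} \cdot \frac{161}{4} = \frac{7}{516}$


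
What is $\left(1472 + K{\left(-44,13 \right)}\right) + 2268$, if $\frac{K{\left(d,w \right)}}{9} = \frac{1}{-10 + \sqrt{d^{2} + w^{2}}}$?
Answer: $\frac{1499758}{401} + \frac{9 \sqrt{2105}}{2005} \approx 3740.3$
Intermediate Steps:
$K{\left(d,w \right)} = \frac{9}{-10 + \sqrt{d^{2} + w^{2}}}$
$\left(1472 + K{\left(-44,13 \right)}\right) + 2268 = \left(1472 + \frac{9}{-10 + \sqrt{\left(-44\right)^{2} + 13^{2}}}\right) + 2268 = \left(1472 + \frac{9}{-10 + \sqrt{1936 + 169}}\right) + 2268 = \left(1472 + \frac{9}{-10 + \sqrt{2105}}\right) + 2268 = 3740 + \frac{9}{-10 + \sqrt{2105}}$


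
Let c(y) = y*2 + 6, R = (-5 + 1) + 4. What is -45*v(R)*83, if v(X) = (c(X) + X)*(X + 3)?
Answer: -67230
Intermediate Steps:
R = 0 (R = -4 + 4 = 0)
c(y) = 6 + 2*y (c(y) = 2*y + 6 = 6 + 2*y)
v(X) = (3 + X)*(6 + 3*X) (v(X) = ((6 + 2*X) + X)*(X + 3) = (6 + 3*X)*(3 + X) = (3 + X)*(6 + 3*X))
-45*v(R)*83 = -45*(18 + 3*0² + 15*0)*83 = -45*(18 + 3*0 + 0)*83 = -45*(18 + 0 + 0)*83 = -45*18*83 = -810*83 = -67230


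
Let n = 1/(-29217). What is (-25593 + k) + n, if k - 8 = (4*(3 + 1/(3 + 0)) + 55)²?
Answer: -1833269363/87651 ≈ -20916.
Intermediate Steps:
n = -1/29217 ≈ -3.4227e-5
k = 42097/9 (k = 8 + (4*(3 + 1/(3 + 0)) + 55)² = 8 + (4*(3 + 1/3) + 55)² = 8 + (4*(3 + ⅓) + 55)² = 8 + (4*(10/3) + 55)² = 8 + (40/3 + 55)² = 8 + (205/3)² = 8 + 42025/9 = 42097/9 ≈ 4677.4)
(-25593 + k) + n = (-25593 + 42097/9) - 1/29217 = -188240/9 - 1/29217 = -1833269363/87651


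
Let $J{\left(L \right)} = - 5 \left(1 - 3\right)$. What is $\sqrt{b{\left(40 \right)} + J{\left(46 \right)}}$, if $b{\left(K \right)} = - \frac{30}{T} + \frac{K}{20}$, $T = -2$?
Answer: $3 \sqrt{3} \approx 5.1962$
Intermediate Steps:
$J{\left(L \right)} = 10$ ($J{\left(L \right)} = \left(-5\right) \left(-2\right) = 10$)
$b{\left(K \right)} = 15 + \frac{K}{20}$ ($b{\left(K \right)} = - \frac{30}{-2} + \frac{K}{20} = \left(-30\right) \left(- \frac{1}{2}\right) + K \frac{1}{20} = 15 + \frac{K}{20}$)
$\sqrt{b{\left(40 \right)} + J{\left(46 \right)}} = \sqrt{\left(15 + \frac{1}{20} \cdot 40\right) + 10} = \sqrt{\left(15 + 2\right) + 10} = \sqrt{17 + 10} = \sqrt{27} = 3 \sqrt{3}$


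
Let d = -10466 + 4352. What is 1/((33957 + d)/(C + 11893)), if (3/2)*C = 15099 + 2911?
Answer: 71699/83529 ≈ 0.85837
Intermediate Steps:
C = 36020/3 (C = 2*(15099 + 2911)/3 = (2/3)*18010 = 36020/3 ≈ 12007.)
d = -6114
1/((33957 + d)/(C + 11893)) = 1/((33957 - 6114)/(36020/3 + 11893)) = 1/(27843/(71699/3)) = 1/(27843*(3/71699)) = 1/(83529/71699) = 71699/83529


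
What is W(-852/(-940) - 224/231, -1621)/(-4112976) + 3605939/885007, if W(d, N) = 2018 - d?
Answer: 115001644646182753/28228297331702160 ≈ 4.0740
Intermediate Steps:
W(-852/(-940) - 224/231, -1621)/(-4112976) + 3605939/885007 = (2018 - (-852/(-940) - 224/231))/(-4112976) + 3605939/885007 = (2018 - (-852*(-1/940) - 224*1/231))*(-1/4112976) + 3605939*(1/885007) = (2018 - (213/235 - 32/33))*(-1/4112976) + 3605939/885007 = (2018 - 1*(-491/7755))*(-1/4112976) + 3605939/885007 = (2018 + 491/7755)*(-1/4112976) + 3605939/885007 = (15650081/7755)*(-1/4112976) + 3605939/885007 = -15650081/31896128880 + 3605939/885007 = 115001644646182753/28228297331702160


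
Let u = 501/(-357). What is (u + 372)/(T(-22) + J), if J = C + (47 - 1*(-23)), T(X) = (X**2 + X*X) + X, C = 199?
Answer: 44101/144585 ≈ 0.30502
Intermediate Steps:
T(X) = X + 2*X**2 (T(X) = (X**2 + X**2) + X = 2*X**2 + X = X + 2*X**2)
J = 269 (J = 199 + (47 - 1*(-23)) = 199 + (47 + 23) = 199 + 70 = 269)
u = -167/119 (u = 501*(-1/357) = -167/119 ≈ -1.4034)
(u + 372)/(T(-22) + J) = (-167/119 + 372)/(-22*(1 + 2*(-22)) + 269) = 44101/(119*(-22*(1 - 44) + 269)) = 44101/(119*(-22*(-43) + 269)) = 44101/(119*(946 + 269)) = (44101/119)/1215 = (44101/119)*(1/1215) = 44101/144585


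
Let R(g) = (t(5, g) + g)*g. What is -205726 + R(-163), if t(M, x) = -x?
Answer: -205726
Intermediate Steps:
R(g) = 0 (R(g) = (-g + g)*g = 0*g = 0)
-205726 + R(-163) = -205726 + 0 = -205726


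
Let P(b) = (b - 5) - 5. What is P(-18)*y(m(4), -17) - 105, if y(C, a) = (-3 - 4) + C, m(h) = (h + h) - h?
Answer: -21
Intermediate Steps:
m(h) = h (m(h) = 2*h - h = h)
y(C, a) = -7 + C
P(b) = -10 + b (P(b) = (-5 + b) - 5 = -10 + b)
P(-18)*y(m(4), -17) - 105 = (-10 - 18)*(-7 + 4) - 105 = -28*(-3) - 105 = 84 - 105 = -21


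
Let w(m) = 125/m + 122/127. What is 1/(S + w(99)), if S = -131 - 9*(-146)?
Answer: 12573/14901812 ≈ 0.00084372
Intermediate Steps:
w(m) = 122/127 + 125/m (w(m) = 125/m + 122*(1/127) = 125/m + 122/127 = 122/127 + 125/m)
S = 1183 (S = -131 + 1314 = 1183)
1/(S + w(99)) = 1/(1183 + (122/127 + 125/99)) = 1/(1183 + 27953/12573) = 1/(14901812/12573) = 12573/14901812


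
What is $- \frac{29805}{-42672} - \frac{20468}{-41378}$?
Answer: $\frac{20653743}{17310608} \approx 1.1931$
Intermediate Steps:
$- \frac{29805}{-42672} - \frac{20468}{-41378} = \left(-29805\right) \left(- \frac{1}{42672}\right) - - \frac{602}{1217} = \frac{9935}{14224} + \frac{602}{1217} = \frac{20653743}{17310608}$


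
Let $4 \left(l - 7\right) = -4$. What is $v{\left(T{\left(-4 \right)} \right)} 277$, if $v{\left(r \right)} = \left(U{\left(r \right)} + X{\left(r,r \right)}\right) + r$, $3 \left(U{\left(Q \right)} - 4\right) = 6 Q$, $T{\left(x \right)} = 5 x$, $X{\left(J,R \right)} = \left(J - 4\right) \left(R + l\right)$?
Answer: $77560$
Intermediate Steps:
$l = 6$ ($l = 7 + \frac{1}{4} \left(-4\right) = 7 - 1 = 6$)
$X{\left(J,R \right)} = \left(-4 + J\right) \left(6 + R\right)$ ($X{\left(J,R \right)} = \left(J - 4\right) \left(R + 6\right) = \left(-4 + J\right) \left(6 + R\right)$)
$U{\left(Q \right)} = 4 + 2 Q$ ($U{\left(Q \right)} = 4 + \frac{6 Q}{3} = 4 + 2 Q$)
$v{\left(r \right)} = -20 + r^{2} + 5 r$ ($v{\left(r \right)} = \left(\left(4 + 2 r\right) + \left(-24 - 4 r + 6 r + r r\right)\right) + r = \left(\left(4 + 2 r\right) + \left(-24 - 4 r + 6 r + r^{2}\right)\right) + r = \left(\left(4 + 2 r\right) + \left(-24 + r^{2} + 2 r\right)\right) + r = \left(-20 + r^{2} + 4 r\right) + r = -20 + r^{2} + 5 r$)
$v{\left(T{\left(-4 \right)} \right)} 277 = \left(-20 + \left(5 \left(-4\right)\right)^{2} + 5 \cdot 5 \left(-4\right)\right) 277 = \left(-20 + \left(-20\right)^{2} + 5 \left(-20\right)\right) 277 = \left(-20 + 400 - 100\right) 277 = 280 \cdot 277 = 77560$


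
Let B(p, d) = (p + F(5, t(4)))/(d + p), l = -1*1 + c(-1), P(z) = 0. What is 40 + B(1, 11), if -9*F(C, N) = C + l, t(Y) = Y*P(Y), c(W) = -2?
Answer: 4327/108 ≈ 40.065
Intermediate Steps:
l = -3 (l = -1*1 - 2 = -1 - 2 = -3)
t(Y) = 0 (t(Y) = Y*0 = 0)
F(C, N) = ⅓ - C/9 (F(C, N) = -(C - 3)/9 = -(-3 + C)/9 = ⅓ - C/9)
B(p, d) = (-2/9 + p)/(d + p) (B(p, d) = (p + (⅓ - ⅑*5))/(d + p) = (p + (⅓ - 5/9))/(d + p) = (p - 2/9)/(d + p) = (-2/9 + p)/(d + p))
40 + B(1, 11) = 40 + (-2/9 + 1)/(11 + 1) = 40 + (7/9)/12 = 40 + (1/12)*(7/9) = 40 + 7/108 = 4327/108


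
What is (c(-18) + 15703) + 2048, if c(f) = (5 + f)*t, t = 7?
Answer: 17660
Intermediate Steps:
c(f) = 35 + 7*f (c(f) = (5 + f)*7 = 35 + 7*f)
(c(-18) + 15703) + 2048 = ((35 + 7*(-18)) + 15703) + 2048 = ((35 - 126) + 15703) + 2048 = (-91 + 15703) + 2048 = 15612 + 2048 = 17660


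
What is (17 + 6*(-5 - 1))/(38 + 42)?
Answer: -19/80 ≈ -0.23750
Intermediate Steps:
(17 + 6*(-5 - 1))/(38 + 42) = (17 + 6*(-6))/80 = (17 - 36)/80 = (1/80)*(-19) = -19/80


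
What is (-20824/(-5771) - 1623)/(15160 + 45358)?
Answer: -9345509/349249378 ≈ -0.026759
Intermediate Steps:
(-20824/(-5771) - 1623)/(15160 + 45358) = (-20824*(-1/5771) - 1623)/60518 = (20824/5771 - 1623)*(1/60518) = -9345509/5771*1/60518 = -9345509/349249378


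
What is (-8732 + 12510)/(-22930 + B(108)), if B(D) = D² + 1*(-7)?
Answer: -3778/11273 ≈ -0.33514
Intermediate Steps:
B(D) = -7 + D² (B(D) = D² - 7 = -7 + D²)
(-8732 + 12510)/(-22930 + B(108)) = (-8732 + 12510)/(-22930 + (-7 + 108²)) = 3778/(-22930 + (-7 + 11664)) = 3778/(-22930 + 11657) = 3778/(-11273) = 3778*(-1/11273) = -3778/11273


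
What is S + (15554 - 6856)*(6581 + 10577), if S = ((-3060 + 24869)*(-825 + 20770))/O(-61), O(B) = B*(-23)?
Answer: 209819098957/1403 ≈ 1.4955e+8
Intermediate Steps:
O(B) = -23*B
S = 434980505/1403 (S = ((-3060 + 24869)*(-825 + 20770))/((-23*(-61))) = (21809*19945)/1403 = 434980505*(1/1403) = 434980505/1403 ≈ 3.1004e+5)
S + (15554 - 6856)*(6581 + 10577) = 434980505/1403 + (15554 - 6856)*(6581 + 10577) = 434980505/1403 + 8698*17158 = 434980505/1403 + 149240284 = 209819098957/1403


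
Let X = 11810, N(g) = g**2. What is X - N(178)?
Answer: -19874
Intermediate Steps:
X - N(178) = 11810 - 1*178**2 = 11810 - 1*31684 = 11810 - 31684 = -19874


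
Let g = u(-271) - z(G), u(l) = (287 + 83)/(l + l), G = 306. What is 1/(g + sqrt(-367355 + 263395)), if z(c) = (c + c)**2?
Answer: -27506936039/10302584264515241 - 146882*I*sqrt(25990)/10302584264515241 ≈ -2.6699e-6 - 2.2984e-9*I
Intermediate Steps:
u(l) = 185/l (u(l) = 370/((2*l)) = 370*(1/(2*l)) = 185/l)
z(c) = 4*c**2 (z(c) = (2*c)**2 = 4*c**2)
g = -101501609/271 (g = 185/(-271) - 4*306**2 = 185*(-1/271) - 4*93636 = -185/271 - 1*374544 = -185/271 - 374544 = -101501609/271 ≈ -3.7454e+5)
1/(g + sqrt(-367355 + 263395)) = 1/(-101501609/271 + sqrt(-367355 + 263395)) = 1/(-101501609/271 + sqrt(-103960)) = 1/(-101501609/271 + 2*I*sqrt(25990))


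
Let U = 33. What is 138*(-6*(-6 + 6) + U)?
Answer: 4554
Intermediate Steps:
138*(-6*(-6 + 6) + U) = 138*(-6*(-6 + 6) + 33) = 138*(-6*0 + 33) = 138*(0 + 33) = 138*33 = 4554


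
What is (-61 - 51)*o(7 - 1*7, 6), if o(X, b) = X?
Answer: 0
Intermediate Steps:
(-61 - 51)*o(7 - 1*7, 6) = (-61 - 51)*(7 - 1*7) = -112*(7 - 7) = -112*0 = 0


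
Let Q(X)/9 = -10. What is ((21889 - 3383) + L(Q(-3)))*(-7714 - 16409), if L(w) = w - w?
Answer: -446420238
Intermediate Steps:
Q(X) = -90 (Q(X) = 9*(-10) = -90)
L(w) = 0
((21889 - 3383) + L(Q(-3)))*(-7714 - 16409) = ((21889 - 3383) + 0)*(-7714 - 16409) = (18506 + 0)*(-24123) = 18506*(-24123) = -446420238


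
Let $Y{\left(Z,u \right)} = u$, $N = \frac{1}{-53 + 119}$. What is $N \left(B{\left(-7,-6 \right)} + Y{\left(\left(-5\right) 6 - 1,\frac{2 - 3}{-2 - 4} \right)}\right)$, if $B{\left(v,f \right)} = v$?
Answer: $- \frac{41}{396} \approx -0.10354$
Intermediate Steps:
$N = \frac{1}{66} \approx 0.015152$
$N \left(B{\left(-7,-6 \right)} + Y{\left(\left(-5\right) 6 - 1,\frac{2 - 3}{-2 - 4} \right)}\right) = \frac{-7 + \frac{2 - 3}{-2 - 4}}{66} = \frac{-7 - \frac{1}{-6}}{66} = \frac{-7 - - \frac{1}{6}}{66} = \frac{-7 + \frac{1}{6}}{66} = \frac{1}{66} \left(- \frac{41}{6}\right) = - \frac{41}{396}$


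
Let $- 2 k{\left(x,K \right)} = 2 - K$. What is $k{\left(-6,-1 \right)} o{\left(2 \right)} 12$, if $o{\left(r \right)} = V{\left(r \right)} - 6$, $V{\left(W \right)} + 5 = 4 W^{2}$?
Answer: $-90$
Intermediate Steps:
$V{\left(W \right)} = -5 + 4 W^{2}$
$k{\left(x,K \right)} = -1 + \frac{K}{2}$ ($k{\left(x,K \right)} = - \frac{2 - K}{2} = -1 + \frac{K}{2}$)
$o{\left(r \right)} = -11 + 4 r^{2}$ ($o{\left(r \right)} = \left(-5 + 4 r^{2}\right) - 6 = -11 + 4 r^{2}$)
$k{\left(-6,-1 \right)} o{\left(2 \right)} 12 = \left(-1 + \frac{1}{2} \left(-1\right)\right) \left(-11 + 4 \cdot 2^{2}\right) 12 = \left(-1 - \frac{1}{2}\right) \left(-11 + 4 \cdot 4\right) 12 = - \frac{3 \left(-11 + 16\right)}{2} \cdot 12 = \left(- \frac{3}{2}\right) 5 \cdot 12 = \left(- \frac{15}{2}\right) 12 = -90$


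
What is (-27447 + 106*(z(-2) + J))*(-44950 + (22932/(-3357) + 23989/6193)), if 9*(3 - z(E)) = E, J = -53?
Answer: 30582268868518087/20789901 ≈ 1.4710e+9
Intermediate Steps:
z(E) = 3 - E/9
(-27447 + 106*(z(-2) + J))*(-44950 + (22932/(-3357) + 23989/6193)) = (-27447 + 106*((3 - ⅑*(-2)) - 53))*(-44950 + (22932/(-3357) + 23989/6193)) = (-27447 + 106*((3 + 2/9) - 53))*(-44950 + (22932*(-1/3357) + 23989*(1/6193))) = (-27447 + 106*(29/9 - 53))*(-44950 + (-2548/373 + 23989/6193)) = (-27447 + 106*(-448/9))*(-44950 - 6831867/2309989) = (-27447 - 47488/9)*(-103840837417/2309989) = -294511/9*(-103840837417/2309989) = 30582268868518087/20789901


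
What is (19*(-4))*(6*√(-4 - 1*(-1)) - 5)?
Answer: 380 - 456*I*√3 ≈ 380.0 - 789.82*I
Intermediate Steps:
(19*(-4))*(6*√(-4 - 1*(-1)) - 5) = -76*(6*√(-4 + 1) - 5) = -76*(6*√(-3) - 5) = -76*(6*(I*√3) - 5) = -76*(6*I*√3 - 5) = -76*(-5 + 6*I*√3) = 380 - 456*I*√3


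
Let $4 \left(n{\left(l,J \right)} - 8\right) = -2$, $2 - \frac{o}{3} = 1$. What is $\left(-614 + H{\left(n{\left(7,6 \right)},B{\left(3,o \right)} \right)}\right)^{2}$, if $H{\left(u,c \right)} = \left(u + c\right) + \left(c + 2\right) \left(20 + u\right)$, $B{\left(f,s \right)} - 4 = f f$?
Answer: $32761$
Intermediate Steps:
$o = 3$ ($o = 6 - 3 = 3$)
$n{\left(l,J \right)} = \frac{15}{2}$ ($n{\left(l,J \right)} = 8 + \frac{1}{4} \left(-2\right) = 8 - \frac{1}{2} = \frac{15}{2}$)
$B{\left(f,s \right)} = 4 + f^{2}$ ($B{\left(f,s \right)} = 4 + f f = 4 + f^{2}$)
$H{\left(u,c \right)} = c + u + \left(2 + c\right) \left(20 + u\right)$ ($H{\left(u,c \right)} = \left(c + u\right) + \left(2 + c\right) \left(20 + u\right) = c + u + \left(2 + c\right) \left(20 + u\right)$)
$\left(-614 + H{\left(n{\left(7,6 \right)},B{\left(3,o \right)} \right)}\right)^{2} = \left(-614 + \left(40 + 3 \cdot \frac{15}{2} + 21 \left(4 + 3^{2}\right) + \left(4 + 3^{2}\right) \frac{15}{2}\right)\right)^{2} = \left(-614 + \left(40 + \frac{45}{2} + 21 \left(4 + 9\right) + \left(4 + 9\right) \frac{15}{2}\right)\right)^{2} = \left(-614 + \left(40 + \frac{45}{2} + 21 \cdot 13 + 13 \cdot \frac{15}{2}\right)\right)^{2} = \left(-614 + \left(40 + \frac{45}{2} + 273 + \frac{195}{2}\right)\right)^{2} = \left(-614 + 433\right)^{2} = \left(-181\right)^{2} = 32761$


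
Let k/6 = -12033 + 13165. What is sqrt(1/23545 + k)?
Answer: sqrt(3765260857345)/23545 ≈ 82.414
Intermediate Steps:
k = 6792 (k = 6*(-12033 + 13165) = 6*1132 = 6792)
sqrt(1/23545 + k) = sqrt(1/23545 + 6792) = sqrt(159917641/23545) = sqrt(3765260857345)/23545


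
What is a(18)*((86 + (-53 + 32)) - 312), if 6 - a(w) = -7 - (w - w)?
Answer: -3211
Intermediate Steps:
a(w) = 13 (a(w) = 6 - (-7 - (w - w)) = 6 - (-7 - 1*0) = 6 - (-7 + 0) = 6 - 1*(-7) = 6 + 7 = 13)
a(18)*((86 + (-53 + 32)) - 312) = 13*((86 + (-53 + 32)) - 312) = 13*((86 - 21) - 312) = 13*(65 - 312) = 13*(-247) = -3211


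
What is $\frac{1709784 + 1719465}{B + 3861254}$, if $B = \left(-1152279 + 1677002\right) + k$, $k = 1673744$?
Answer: $\frac{1143083}{2019907} \approx 0.56591$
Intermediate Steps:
$B = 2198467$ ($B = \left(-1152279 + 1677002\right) + 1673744 = 524723 + 1673744 = 2198467$)
$\frac{1709784 + 1719465}{B + 3861254} = \frac{1709784 + 1719465}{2198467 + 3861254} = \frac{3429249}{6059721} = 3429249 \cdot \frac{1}{6059721} = \frac{1143083}{2019907}$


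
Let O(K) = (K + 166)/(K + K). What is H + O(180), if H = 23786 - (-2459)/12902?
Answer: 27621164813/1161180 ≈ 23787.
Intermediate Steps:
O(K) = (166 + K)/(2*K) (O(K) = (166 + K)/((2*K)) = (166 + K)*(1/(2*K)) = (166 + K)/(2*K))
H = 306889431/12902 (H = 23786 - (-2459)/12902 = 23786 - 1*(-2459/12902) = 23786 + 2459/12902 = 306889431/12902 ≈ 23786.)
H + O(180) = 306889431/12902 + (½)*(166 + 180)/180 = 306889431/12902 + (½)*(1/180)*346 = 306889431/12902 + 173/180 = 27621164813/1161180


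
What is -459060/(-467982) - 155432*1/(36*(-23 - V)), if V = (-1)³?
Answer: 507659401/2573901 ≈ 197.23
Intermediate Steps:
V = -1
-459060/(-467982) - 155432*1/(36*(-23 - V)) = -459060/(-467982) - 155432*1/(36*(-23 - 1*(-1))) = -459060*(-1/467982) - 155432*1/(36*(-23 + 1)) = 76510/77997 - 155432/(36*(-22)) = 76510/77997 - 155432/(-792) = 76510/77997 - 155432*(-1/792) = 76510/77997 + 19429/99 = 507659401/2573901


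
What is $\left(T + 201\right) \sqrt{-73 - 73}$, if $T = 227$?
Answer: $428 i \sqrt{146} \approx 5171.5 i$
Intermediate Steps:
$\left(T + 201\right) \sqrt{-73 - 73} = \left(227 + 201\right) \sqrt{-73 - 73} = 428 \sqrt{-146} = 428 i \sqrt{146}$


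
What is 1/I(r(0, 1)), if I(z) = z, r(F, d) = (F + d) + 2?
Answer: ⅓ ≈ 0.33333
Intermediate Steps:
r(F, d) = 2 + F + d
1/I(r(0, 1)) = 1/(2 + 0 + 1) = 1/3 = ⅓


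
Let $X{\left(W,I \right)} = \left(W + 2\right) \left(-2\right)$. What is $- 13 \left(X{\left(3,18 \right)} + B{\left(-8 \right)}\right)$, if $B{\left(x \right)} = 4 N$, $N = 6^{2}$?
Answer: $-1742$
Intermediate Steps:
$X{\left(W,I \right)} = -4 - 2 W$ ($X{\left(W,I \right)} = \left(2 + W\right) \left(-2\right) = -4 - 2 W$)
$N = 36$
$B{\left(x \right)} = 144$ ($B{\left(x \right)} = 4 \cdot 36 = 144$)
$- 13 \left(X{\left(3,18 \right)} + B{\left(-8 \right)}\right) = - 13 \left(\left(-4 - 6\right) + 144\right) = - 13 \left(-10 + 144\right) = \left(-13\right) 134 = -1742$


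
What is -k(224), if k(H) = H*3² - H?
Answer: -1792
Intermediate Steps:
k(H) = 8*H (k(H) = H*9 - H = 9*H - H = 8*H)
-k(224) = -8*224 = -1*1792 = -1792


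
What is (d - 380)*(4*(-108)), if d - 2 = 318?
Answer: 25920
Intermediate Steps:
d = 320 (d = 2 + 318 = 320)
(d - 380)*(4*(-108)) = (320 - 380)*(4*(-108)) = -60*(-432) = 25920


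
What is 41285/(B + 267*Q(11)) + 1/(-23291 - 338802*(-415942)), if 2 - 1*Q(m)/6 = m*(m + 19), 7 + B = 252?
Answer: -6217920911003499/79101864112023866 ≈ -0.078606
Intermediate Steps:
B = 245 (B = -7 + 252 = 245)
Q(m) = 12 - 6*m*(19 + m) (Q(m) = 12 - 6*m*(m + 19) = 12 - 6*m*(19 + m))
41285/(B + 267*Q(11)) + 1/(-23291 - 338802*(-415942)) = 41285/(245 + 267*(12 - 114*11 - 6*11²)) + 1/(-23291 - 338802*(-415942)) = 41285/(245 + 267*(12 - 1254 - 6*121)) - 1/415942/(-362093) = 41285/(245 + 267*(12 - 1254 - 726)) - 1/362093*(-1/415942) = 41285/(245 + 267*(-1968)) + 1/150609686606 = 41285/(245 - 525456) + 1/150609686606 = 41285/(-525211) + 1/150609686606 = 41285*(-1/525211) + 1/150609686606 = -41285/525211 + 1/150609686606 = -6217920911003499/79101864112023866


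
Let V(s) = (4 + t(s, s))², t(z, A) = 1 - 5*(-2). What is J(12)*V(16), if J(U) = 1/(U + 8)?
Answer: 45/4 ≈ 11.250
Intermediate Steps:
J(U) = 1/(8 + U)
t(z, A) = 11 (t(z, A) = 1 + 10 = 11)
V(s) = 225 (V(s) = (4 + 11)² = 15² = 225)
J(12)*V(16) = 225/(8 + 12) = 225/20 = (1/20)*225 = 45/4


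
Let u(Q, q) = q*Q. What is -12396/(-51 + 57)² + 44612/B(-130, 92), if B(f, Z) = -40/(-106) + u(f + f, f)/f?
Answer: -5326847/10320 ≈ -516.17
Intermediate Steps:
u(Q, q) = Q*q
B(f, Z) = 20/53 + 2*f (B(f, Z) = -40/(-106) + ((f + f)*f)/f = -40*(-1/106) + ((2*f)*f)/f = 20/53 + (2*f²)/f = 20/53 + 2*f)
-12396/(-51 + 57)² + 44612/B(-130, 92) = -12396/(-51 + 57)² + 44612/(20/53 + 2*(-130)) = -12396/(6²) + 44612/(20/53 - 260) = -12396/36 + 44612/(-13760/53) = -12396*1/36 + 44612*(-53/13760) = -1033/3 - 591109/3440 = -5326847/10320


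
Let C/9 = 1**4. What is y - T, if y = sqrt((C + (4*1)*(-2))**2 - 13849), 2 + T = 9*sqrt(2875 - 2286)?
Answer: 2 - 9*sqrt(589) + 2*I*sqrt(3462) ≈ -216.42 + 117.68*I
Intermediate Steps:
C = 9 (C = 9*1**4 = 9*1 = 9)
T = -2 + 9*sqrt(589) (T = -2 + 9*sqrt(2875 - 2286) = -2 + 9*sqrt(589) ≈ 216.42)
y = 2*I*sqrt(3462) (y = sqrt((9 + (4*1)*(-2))**2 - 13849) = sqrt((9 + 4*(-2))**2 - 13849) = sqrt((9 - 8)**2 - 13849) = sqrt(1**2 - 13849) = sqrt(1 - 13849) = sqrt(-13848) = 2*I*sqrt(3462) ≈ 117.68*I)
y - T = 2*I*sqrt(3462) - (-2 + 9*sqrt(589)) = 2*I*sqrt(3462) + (2 - 9*sqrt(589)) = 2 - 9*sqrt(589) + 2*I*sqrt(3462)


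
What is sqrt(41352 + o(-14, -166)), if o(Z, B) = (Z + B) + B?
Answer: sqrt(41006) ≈ 202.50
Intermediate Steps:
o(Z, B) = Z + 2*B (o(Z, B) = (B + Z) + B = Z + 2*B)
sqrt(41352 + o(-14, -166)) = sqrt(41352 + (-14 + 2*(-166))) = sqrt(41352 + (-14 - 332)) = sqrt(41352 - 346) = sqrt(41006)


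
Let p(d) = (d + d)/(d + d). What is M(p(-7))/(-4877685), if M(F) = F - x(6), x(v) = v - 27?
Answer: -22/4877685 ≈ -4.5103e-6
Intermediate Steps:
x(v) = -27 + v
p(d) = 1 (p(d) = (2*d)/((2*d)) = (2*d)*(1/(2*d)) = 1)
M(F) = 21 + F (M(F) = F - (-27 + 6) = F - 1*(-21) = F + 21 = 21 + F)
M(p(-7))/(-4877685) = (21 + 1)/(-4877685) = 22*(-1/4877685) = -22/4877685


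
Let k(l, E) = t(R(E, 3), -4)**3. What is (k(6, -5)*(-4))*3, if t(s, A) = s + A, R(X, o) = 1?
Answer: 324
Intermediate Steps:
t(s, A) = A + s
k(l, E) = -27 (k(l, E) = (-4 + 1)**3 = (-3)**3 = -27)
(k(6, -5)*(-4))*3 = -27*(-4)*3 = 108*3 = 324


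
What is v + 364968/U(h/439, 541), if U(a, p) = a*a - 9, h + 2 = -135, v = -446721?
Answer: -104598144006/214465 ≈ -4.8772e+5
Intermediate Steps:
h = -137 (h = -2 - 135 = -137)
U(a, p) = -9 + a² (U(a, p) = a² - 9 = -9 + a²)
v + 364968/U(h/439, 541) = -446721 + 364968/(-9 + (-137/439)²) = -446721 + 364968/(-9 + 18769/192721) = -446721 + 364968/(-1715720/192721) = -446721 + 364968*(-192721/1715720) = -446721 - 8792124741/214465 = -104598144006/214465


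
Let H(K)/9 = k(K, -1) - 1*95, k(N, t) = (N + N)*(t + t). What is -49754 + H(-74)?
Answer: -47945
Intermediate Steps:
k(N, t) = 4*N*t (k(N, t) = (2*N)*(2*t) = 4*N*t)
H(K) = -855 - 36*K (H(K) = 9*(4*K*(-1) - 1*95) = 9*(-4*K - 95) = 9*(-95 - 4*K) = -855 - 36*K)
-49754 + H(-74) = -49754 + (-855 - 36*(-74)) = -49754 + (-855 + 2664) = -49754 + 1809 = -47945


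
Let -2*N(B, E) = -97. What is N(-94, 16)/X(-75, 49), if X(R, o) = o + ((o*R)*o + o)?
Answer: -97/359954 ≈ -0.00026948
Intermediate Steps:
X(R, o) = 2*o + R*o**2 (X(R, o) = o + ((R*o)*o + o) = o + (R*o**2 + o) = o + (o + R*o**2) = 2*o + R*o**2)
N(B, E) = 97/2 (N(B, E) = -1/2*(-97) = 97/2)
N(-94, 16)/X(-75, 49) = 97/(2*((49*(2 - 75*49)))) = 97/(2*((49*(2 - 3675)))) = 97/(2*((49*(-3673)))) = (97/2)/(-179977) = (97/2)*(-1/179977) = -97/359954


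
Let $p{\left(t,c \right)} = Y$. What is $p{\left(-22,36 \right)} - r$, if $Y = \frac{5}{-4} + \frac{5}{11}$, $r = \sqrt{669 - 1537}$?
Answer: $- \frac{35}{44} - 2 i \sqrt{217} \approx -0.79545 - 29.462 i$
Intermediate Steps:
$r = 2 i \sqrt{217}$ ($r = \sqrt{-868} = 2 i \sqrt{217} \approx 29.462 i$)
$Y = - \frac{35}{44}$ ($Y = 5 \left(- \frac{1}{4}\right) + 5 \cdot \frac{1}{11} = - \frac{5}{4} + \frac{5}{11} = - \frac{35}{44} \approx -0.79545$)
$p{\left(t,c \right)} = - \frac{35}{44}$
$p{\left(-22,36 \right)} - r = - \frac{35}{44} - 2 i \sqrt{217}$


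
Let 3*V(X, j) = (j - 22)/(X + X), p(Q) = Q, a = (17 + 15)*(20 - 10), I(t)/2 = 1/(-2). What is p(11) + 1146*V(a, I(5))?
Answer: -873/320 ≈ -2.7281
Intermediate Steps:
I(t) = -1 (I(t) = 2/(-2) = 2*(-½) = -1)
a = 320 (a = 32*10 = 320)
V(X, j) = (-22 + j)/(6*X) (V(X, j) = ((j - 22)/(X + X))/3 = ((-22 + j)/((2*X)))/3 = ((-22 + j)*(1/(2*X)))/3 = ((-22 + j)/(2*X))/3 = (-22 + j)/(6*X))
p(11) + 1146*V(a, I(5)) = 11 + 1146*((⅙)*(-22 - 1)/320) = 11 + 1146*((⅙)*(1/320)*(-23)) = 11 + 1146*(-23/1920) = 11 - 4393/320 = -873/320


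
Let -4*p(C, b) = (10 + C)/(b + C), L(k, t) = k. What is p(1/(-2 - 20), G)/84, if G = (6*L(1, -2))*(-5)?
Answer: 73/74032 ≈ 0.00098606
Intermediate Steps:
G = -30 (G = (6*1)*(-5) = 6*(-5) = -30)
p(C, b) = -(10 + C)/(4*(C + b)) (p(C, b) = -(10 + C)/(4*(b + C)) = -(10 + C)/(4*(C + b)))
p(1/(-2 - 20), G)/84 = ((-10 - 1/(-2 - 20))/(4*(1/(-2 - 20) - 30)))/84 = ((-10 - 1/(-22))/(4*(1/(-22) - 30)))*(1/84) = ((-10 - 1*(-1/22))/(4*(-1/22 - 30)))*(1/84) = ((-10 + 1/22)/(4*(-661/22)))*(1/84) = ((¼)*(-22/661)*(-219/22))*(1/84) = (219/2644)*(1/84) = 73/74032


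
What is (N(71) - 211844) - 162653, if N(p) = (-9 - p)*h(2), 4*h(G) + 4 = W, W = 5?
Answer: -374517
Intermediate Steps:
h(G) = 1/4 (h(G) = -1 + (1/4)*5 = -1 + 5/4 = 1/4)
N(p) = -9/4 - p/4 (N(p) = (-9 - p)*(1/4) = -9/4 - p/4)
(N(71) - 211844) - 162653 = ((-9/4 - 1/4*71) - 211844) - 162653 = ((-9/4 - 71/4) - 211844) - 162653 = (-20 - 211844) - 162653 = -211864 - 162653 = -374517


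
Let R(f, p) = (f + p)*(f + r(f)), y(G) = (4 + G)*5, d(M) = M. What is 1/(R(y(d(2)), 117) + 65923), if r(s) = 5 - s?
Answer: 1/66658 ≈ 1.5002e-5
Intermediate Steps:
y(G) = 20 + 5*G
R(f, p) = 5*f + 5*p (R(f, p) = (f + p)*(f + (5 - f)) = (f + p)*5 = 5*f + 5*p)
1/(R(y(d(2)), 117) + 65923) = 1/((5*(20 + 5*2) + 5*117) + 65923) = 1/((5*(20 + 10) + 585) + 65923) = 1/((5*30 + 585) + 65923) = 1/((150 + 585) + 65923) = 1/(735 + 65923) = 1/66658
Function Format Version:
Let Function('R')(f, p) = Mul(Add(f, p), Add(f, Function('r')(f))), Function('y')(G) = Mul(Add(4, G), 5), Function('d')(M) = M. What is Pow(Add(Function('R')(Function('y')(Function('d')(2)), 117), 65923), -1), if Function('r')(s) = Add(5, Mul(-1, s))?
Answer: Rational(1, 66658) ≈ 1.5002e-5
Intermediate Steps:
Function('y')(G) = Add(20, Mul(5, G))
Function('R')(f, p) = Add(Mul(5, f), Mul(5, p)) (Function('R')(f, p) = Mul(Add(f, p), Add(f, Add(5, Mul(-1, f)))) = Mul(Add(f, p), 5) = Add(Mul(5, f), Mul(5, p)))
Pow(Add(Function('R')(Function('y')(Function('d')(2)), 117), 65923), -1) = Pow(Add(Add(Mul(5, Add(20, Mul(5, 2))), Mul(5, 117)), 65923), -1) = Pow(Add(Add(Mul(5, Add(20, 10)), 585), 65923), -1) = Pow(Add(Add(Mul(5, 30), 585), 65923), -1) = Pow(Add(Add(150, 585), 65923), -1) = Pow(Add(735, 65923), -1) = Pow(66658, -1) = Rational(1, 66658)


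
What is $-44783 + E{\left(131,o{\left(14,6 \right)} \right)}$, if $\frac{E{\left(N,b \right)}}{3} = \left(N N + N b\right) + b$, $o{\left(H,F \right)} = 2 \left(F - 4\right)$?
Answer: $8284$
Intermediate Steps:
$o{\left(H,F \right)} = -8 + 2 F$ ($o{\left(H,F \right)} = 2 \left(-4 + F\right) = -8 + 2 F$)
$E{\left(N,b \right)} = 3 b + 3 N^{2} + 3 N b$ ($E{\left(N,b \right)} = 3 \left(\left(N N + N b\right) + b\right) = 3 \left(\left(N^{2} + N b\right) + b\right) = 3 \left(b + N^{2} + N b\right) = 3 b + 3 N^{2} + 3 N b$)
$-44783 + E{\left(131,o{\left(14,6 \right)} \right)} = -44783 + \left(3 \left(-8 + 2 \cdot 6\right) + 3 \cdot 131^{2} + 3 \cdot 131 \left(-8 + 2 \cdot 6\right)\right) = -44783 + \left(3 \left(-8 + 12\right) + 3 \cdot 17161 + 3 \cdot 131 \left(-8 + 12\right)\right) = -44783 + \left(3 \cdot 4 + 51483 + 3 \cdot 131 \cdot 4\right) = -44783 + \left(12 + 51483 + 1572\right) = -44783 + 53067 = 8284$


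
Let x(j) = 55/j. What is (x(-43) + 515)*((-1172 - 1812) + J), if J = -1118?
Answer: -90613180/43 ≈ -2.1073e+6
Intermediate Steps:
(x(-43) + 515)*((-1172 - 1812) + J) = (55/(-43) + 515)*((-1172 - 1812) - 1118) = (55*(-1/43) + 515)*(-2984 - 1118) = (-55/43 + 515)*(-4102) = (22090/43)*(-4102) = -90613180/43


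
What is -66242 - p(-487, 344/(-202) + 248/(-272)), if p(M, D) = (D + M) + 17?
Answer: -225852069/3434 ≈ -65769.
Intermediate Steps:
p(M, D) = 17 + D + M
-66242 - p(-487, 344/(-202) + 248/(-272)) = -66242 - (17 + (344/(-202) + 248/(-272)) - 487) = -66242 - (17 + (344*(-1/202) + 248*(-1/272)) - 487) = -66242 - (17 + (-172/101 - 31/34) - 487) = -66242 - (17 - 8979/3434 - 487) = -66242 - 1*(-1622959/3434) = -66242 + 1622959/3434 = -225852069/3434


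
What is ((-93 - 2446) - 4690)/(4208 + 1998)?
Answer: -7229/6206 ≈ -1.1648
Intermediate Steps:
((-93 - 2446) - 4690)/(4208 + 1998) = (-2539 - 4690)/6206 = -7229*1/6206 = -7229/6206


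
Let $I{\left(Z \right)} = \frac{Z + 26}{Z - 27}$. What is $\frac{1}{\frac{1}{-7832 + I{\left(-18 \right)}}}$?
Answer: $- \frac{352448}{45} \approx -7832.2$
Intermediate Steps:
$I{\left(Z \right)} = \frac{26 + Z}{-27 + Z}$
$\frac{1}{\frac{1}{-7832 + I{\left(-18 \right)}}} = \frac{1}{\frac{1}{-7832 + \frac{26 - 18}{-27 - 18}}} = \frac{1}{\frac{1}{-7832 + \frac{1}{-45} \cdot 8}} = \frac{1}{\frac{1}{-7832 - \frac{8}{45}}} = \frac{1}{\frac{1}{- \frac{352448}{45}}} = \frac{1}{- \frac{45}{352448}} = - \frac{352448}{45}$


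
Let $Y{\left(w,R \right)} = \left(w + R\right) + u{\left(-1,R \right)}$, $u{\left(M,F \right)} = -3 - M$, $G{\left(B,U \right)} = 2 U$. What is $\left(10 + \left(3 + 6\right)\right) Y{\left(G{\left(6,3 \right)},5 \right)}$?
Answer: $171$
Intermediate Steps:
$Y{\left(w,R \right)} = -2 + R + w$ ($Y{\left(w,R \right)} = \left(w + R\right) - 2 = \left(R + w\right) + \left(-3 + 1\right) = \left(R + w\right) - 2 = -2 + R + w$)
$\left(10 + \left(3 + 6\right)\right) Y{\left(G{\left(6,3 \right)},5 \right)} = \left(10 + \left(3 + 6\right)\right) \left(-2 + 5 + 2 \cdot 3\right) = \left(10 + 9\right) \left(-2 + 5 + 6\right) = 19 \cdot 9 = 171$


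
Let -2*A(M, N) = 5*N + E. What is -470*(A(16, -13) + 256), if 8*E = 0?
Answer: -135595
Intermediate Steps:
E = 0 (E = (1/8)*0 = 0)
A(M, N) = -5*N/2 (A(M, N) = -(5*N + 0)/2 = -5*N/2)
-470*(A(16, -13) + 256) = -470*(-5/2*(-13) + 256) = -470*(65/2 + 256) = -470*577/2 = -135595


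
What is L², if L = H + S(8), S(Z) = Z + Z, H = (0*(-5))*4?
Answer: 256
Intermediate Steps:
H = 0 (H = 0*4 = 0)
S(Z) = 2*Z
L = 16 (L = 0 + 2*8 = 0 + 16 = 16)
L² = 16² = 256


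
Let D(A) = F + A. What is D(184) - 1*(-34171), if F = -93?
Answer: 34262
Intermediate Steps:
D(A) = -93 + A
D(184) - 1*(-34171) = (-93 + 184) - 1*(-34171) = 91 + 34171 = 34262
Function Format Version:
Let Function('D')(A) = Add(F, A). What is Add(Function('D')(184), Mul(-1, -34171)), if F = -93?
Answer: 34262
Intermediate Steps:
Function('D')(A) = Add(-93, A)
Add(Function('D')(184), Mul(-1, -34171)) = Add(Add(-93, 184), Mul(-1, -34171)) = Add(91, 34171) = 34262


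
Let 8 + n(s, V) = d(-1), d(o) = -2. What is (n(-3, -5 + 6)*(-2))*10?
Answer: 200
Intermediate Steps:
n(s, V) = -10 (n(s, V) = -8 - 2 = -10)
(n(-3, -5 + 6)*(-2))*10 = -10*(-2)*10 = 20*10 = 200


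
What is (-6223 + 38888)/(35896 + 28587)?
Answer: 32665/64483 ≈ 0.50657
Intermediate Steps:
(-6223 + 38888)/(35896 + 28587) = 32665/64483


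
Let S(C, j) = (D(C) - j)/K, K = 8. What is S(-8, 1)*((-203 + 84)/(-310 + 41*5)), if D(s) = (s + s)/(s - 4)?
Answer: 17/360 ≈ 0.047222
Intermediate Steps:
D(s) = 2*s/(-4 + s) (D(s) = (2*s)/(-4 + s) = 2*s/(-4 + s))
S(C, j) = -j/8 + C/(4*(-4 + C)) (S(C, j) = (2*C/(-4 + C) - j)/8 = (-j + 2*C/(-4 + C))*(1/8) = -j/8 + C/(4*(-4 + C)))
S(-8, 1)*((-203 + 84)/(-310 + 41*5)) = ((2*(-8) - 1*1*(-4 - 8))/(8*(-4 - 8)))*((-203 + 84)/(-310 + 41*5)) = ((1/8)*(-16 - 1*1*(-12))/(-12))*(-119/(-310 + 205)) = ((1/8)*(-1/12)*(-16 + 12))*(-119/(-105)) = ((1/8)*(-1/12)*(-4))*(-119*(-1/105)) = (1/24)*(17/15) = 17/360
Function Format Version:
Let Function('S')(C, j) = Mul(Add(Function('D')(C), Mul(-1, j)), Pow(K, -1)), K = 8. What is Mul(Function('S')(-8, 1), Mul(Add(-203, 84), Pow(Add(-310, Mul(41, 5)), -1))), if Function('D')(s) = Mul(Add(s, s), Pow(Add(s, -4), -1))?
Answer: Rational(17, 360) ≈ 0.047222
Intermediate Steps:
Function('D')(s) = Mul(2, s, Pow(Add(-4, s), -1)) (Function('D')(s) = Mul(Mul(2, s), Pow(Add(-4, s), -1)) = Mul(2, s, Pow(Add(-4, s), -1)))
Function('S')(C, j) = Add(Mul(Rational(-1, 8), j), Mul(Rational(1, 4), C, Pow(Add(-4, C), -1))) (Function('S')(C, j) = Mul(Add(Mul(2, C, Pow(Add(-4, C), -1)), Mul(-1, j)), Pow(8, -1)) = Mul(Add(Mul(-1, j), Mul(2, C, Pow(Add(-4, C), -1))), Rational(1, 8)) = Add(Mul(Rational(-1, 8), j), Mul(Rational(1, 4), C, Pow(Add(-4, C), -1))))
Mul(Function('S')(-8, 1), Mul(Add(-203, 84), Pow(Add(-310, Mul(41, 5)), -1))) = Mul(Mul(Rational(1, 8), Pow(Add(-4, -8), -1), Add(Mul(2, -8), Mul(-1, 1, Add(-4, -8)))), Mul(Add(-203, 84), Pow(Add(-310, Mul(41, 5)), -1))) = Mul(Mul(Rational(1, 8), Pow(-12, -1), Add(-16, Mul(-1, 1, -12))), Mul(-119, Pow(Add(-310, 205), -1))) = Mul(Mul(Rational(1, 8), Rational(-1, 12), Add(-16, 12)), Mul(-119, Pow(-105, -1))) = Mul(Mul(Rational(1, 8), Rational(-1, 12), -4), Mul(-119, Rational(-1, 105))) = Mul(Rational(1, 24), Rational(17, 15)) = Rational(17, 360)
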